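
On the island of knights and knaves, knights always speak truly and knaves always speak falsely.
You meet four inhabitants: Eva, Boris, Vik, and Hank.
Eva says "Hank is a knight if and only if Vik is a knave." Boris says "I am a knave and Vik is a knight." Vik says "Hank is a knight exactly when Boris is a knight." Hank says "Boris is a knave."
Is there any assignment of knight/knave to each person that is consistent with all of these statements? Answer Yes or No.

One consistent assignment: Eva=knight, Boris=knave, Vik=knave, Hank=knight.

Yes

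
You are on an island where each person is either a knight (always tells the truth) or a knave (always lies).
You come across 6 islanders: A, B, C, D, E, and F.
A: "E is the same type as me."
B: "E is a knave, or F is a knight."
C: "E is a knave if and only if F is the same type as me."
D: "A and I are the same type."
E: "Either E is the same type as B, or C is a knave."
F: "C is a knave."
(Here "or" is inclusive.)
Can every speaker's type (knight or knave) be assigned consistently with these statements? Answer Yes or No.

No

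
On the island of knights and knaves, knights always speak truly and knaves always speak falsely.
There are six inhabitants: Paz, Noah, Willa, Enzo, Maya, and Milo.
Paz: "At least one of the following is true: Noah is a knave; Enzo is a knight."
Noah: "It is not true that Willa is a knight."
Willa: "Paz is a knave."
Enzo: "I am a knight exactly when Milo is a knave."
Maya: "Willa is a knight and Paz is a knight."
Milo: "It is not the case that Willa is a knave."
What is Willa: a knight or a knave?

Willa is a knave.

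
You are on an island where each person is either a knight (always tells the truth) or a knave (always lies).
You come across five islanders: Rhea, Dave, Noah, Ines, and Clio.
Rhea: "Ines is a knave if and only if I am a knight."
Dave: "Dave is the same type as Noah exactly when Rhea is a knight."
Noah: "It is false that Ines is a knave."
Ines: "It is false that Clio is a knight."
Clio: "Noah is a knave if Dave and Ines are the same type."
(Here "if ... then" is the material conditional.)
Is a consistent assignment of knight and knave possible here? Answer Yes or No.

Yes

One consistent assignment: Rhea=knave, Dave=knight, Noah=knave, Ines=knave, Clio=knight.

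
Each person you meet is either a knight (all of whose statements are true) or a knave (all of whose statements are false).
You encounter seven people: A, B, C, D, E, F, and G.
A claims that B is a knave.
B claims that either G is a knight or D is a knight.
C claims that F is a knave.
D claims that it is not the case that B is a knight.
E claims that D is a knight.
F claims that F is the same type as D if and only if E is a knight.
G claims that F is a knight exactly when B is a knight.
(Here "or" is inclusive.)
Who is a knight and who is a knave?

A is a knave, B is a knight, C is a knave, D is a knave, E is a knave, F is a knight, and G is a knight.

As a knave, A's statement "B is a knave" should be false; it is.
B is a knight; "either G is a knight or D is a knight" is true, as required.
C (knave): "F is a knave" — false. ✓
Since D is a knave, "it is not the case that B is a knight" needs to be false, which holds.
E is a knave, and the claim "D is a knight" is indeed false.
Since F is a knight, "F is the same type as D if and only if E is a knight" needs to be true, which holds.
Since G is a knight, "F is a knight exactly when B is a knight" needs to be true, which holds.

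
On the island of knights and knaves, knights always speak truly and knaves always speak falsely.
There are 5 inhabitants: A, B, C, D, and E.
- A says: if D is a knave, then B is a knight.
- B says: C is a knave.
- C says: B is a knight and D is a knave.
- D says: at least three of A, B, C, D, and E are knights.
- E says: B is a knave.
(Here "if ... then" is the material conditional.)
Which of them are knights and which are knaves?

A is a knight, and the claim "if D is a knave, then B is a knight" is indeed true.
B is a knight, so "C is a knave" must be true — and it is.
C (knave): "B is a knight and D is a knave" — False. ✓
D is a knight; "at least three of A, B, C, D, and E are knights" is true, as required.
As a knave, E's statement "B is a knave" should be False; it is.

A is a knight, B is a knight, C is a knave, D is a knight, and E is a knave.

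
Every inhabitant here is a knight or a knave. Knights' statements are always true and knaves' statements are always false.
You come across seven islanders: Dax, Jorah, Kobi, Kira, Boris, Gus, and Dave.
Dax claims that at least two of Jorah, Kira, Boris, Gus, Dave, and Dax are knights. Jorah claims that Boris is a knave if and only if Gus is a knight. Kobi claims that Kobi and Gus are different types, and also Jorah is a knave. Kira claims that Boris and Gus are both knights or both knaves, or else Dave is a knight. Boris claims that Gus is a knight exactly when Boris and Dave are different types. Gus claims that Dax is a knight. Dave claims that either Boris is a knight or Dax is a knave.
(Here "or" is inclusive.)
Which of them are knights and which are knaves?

Dax is a knight; "at least two of Jorah, Kira, Boris, Gus, Dave, and Dax are knights" is True, as required.
Jorah (knight): "Boris is a knave if and only if Gus is a knight" — True. ✓
Kobi is a knave; "Kobi and Gus are different types, and also Jorah is a knave" is False, as required.
Kira is a knave, so "Boris and Gus are both knights or both knaves, or else Dave is a knight" must be False — and it is.
Boris is a knave, and the claim "Gus is a knight exactly when Boris and Dave are different types" is indeed False.
As a knight, Gus's statement "Dax is a knight" should be True; it is.
Dave (knave): "either Boris is a knight or Dax is a knave" — False. ✓

Knights: Dax, Jorah, and Gus. Knaves: Kobi, Kira, Boris, and Dave.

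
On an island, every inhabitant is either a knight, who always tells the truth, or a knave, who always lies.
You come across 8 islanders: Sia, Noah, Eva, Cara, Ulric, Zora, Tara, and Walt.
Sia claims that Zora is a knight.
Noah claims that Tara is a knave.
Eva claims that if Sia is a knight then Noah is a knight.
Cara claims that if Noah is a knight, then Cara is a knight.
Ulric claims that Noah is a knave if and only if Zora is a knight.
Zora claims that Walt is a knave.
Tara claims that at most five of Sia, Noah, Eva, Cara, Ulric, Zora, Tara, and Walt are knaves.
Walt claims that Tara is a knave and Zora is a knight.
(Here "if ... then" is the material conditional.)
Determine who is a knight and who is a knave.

Sia is a knight, Noah is a knave, Eva is a knave, Cara is a knight, Ulric is a knight, Zora is a knight, Tara is a knight, and Walt is a knave.

Sia (knight): "Zora is a knight" — True. ✓
Since Noah is a knave, "Tara is a knave" needs to be false, which holds.
Eva (knave): "if Sia is a knight then Noah is a knight" — false. ✓
Cara (knight): "if Noah is a knight, then Cara is a knight" — True. ✓
Ulric is a knight, so "Noah is a knave if and only if Zora is a knight" must be True — and it is.
Zora is a knight; "Walt is a knave" is True, as required.
Tara is a knight; "at most five of Sia, Noah, Eva, Cara, Ulric, Zora, Tara, and Walt are knaves" is True, as required.
Walt is a knave, and the claim "Tara is a knave and Zora is a knight" is indeed false.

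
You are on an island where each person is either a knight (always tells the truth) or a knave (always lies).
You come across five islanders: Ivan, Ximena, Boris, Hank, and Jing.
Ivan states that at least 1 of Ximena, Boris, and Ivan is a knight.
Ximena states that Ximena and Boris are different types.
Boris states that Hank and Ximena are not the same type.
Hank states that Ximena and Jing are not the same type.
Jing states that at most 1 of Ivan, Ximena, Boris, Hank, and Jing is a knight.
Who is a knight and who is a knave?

Ivan is a knight, Ximena is a knight, Boris is a knave, Hank is a knight, and Jing is a knave.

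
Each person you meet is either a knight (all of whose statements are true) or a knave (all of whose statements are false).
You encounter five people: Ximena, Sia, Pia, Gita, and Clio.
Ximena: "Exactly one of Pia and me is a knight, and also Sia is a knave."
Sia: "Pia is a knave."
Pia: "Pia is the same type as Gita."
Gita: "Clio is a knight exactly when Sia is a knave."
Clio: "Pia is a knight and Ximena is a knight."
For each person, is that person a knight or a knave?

Ximena is a knave, so "exactly one of Pia and me is a knight, and also Sia is a knave" must be false — and it is.
Sia is a knight; "Pia is a knave" is True, as required.
Since Pia is a knave, "Pia is the same type as Gita" needs to be false, which holds.
Gita is a knight, so "Clio is a knight exactly when Sia is a knave" must be True — and it is.
Clio (knave): "Pia is a knight and Ximena is a knight" — false. ✓

Ximena is a knave, Sia is a knight, Pia is a knave, Gita is a knight, and Clio is a knave.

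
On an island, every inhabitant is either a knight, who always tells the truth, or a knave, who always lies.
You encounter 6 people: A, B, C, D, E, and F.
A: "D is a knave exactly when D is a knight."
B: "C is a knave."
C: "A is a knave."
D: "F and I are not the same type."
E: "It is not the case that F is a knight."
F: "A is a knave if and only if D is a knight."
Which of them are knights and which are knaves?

Knights: C and E. Knaves: A, B, D, and F.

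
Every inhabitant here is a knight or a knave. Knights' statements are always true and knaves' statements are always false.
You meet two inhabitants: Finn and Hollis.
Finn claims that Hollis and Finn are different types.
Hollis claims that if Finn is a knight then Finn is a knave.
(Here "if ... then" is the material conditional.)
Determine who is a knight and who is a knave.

Knights: Finn. Knaves: Hollis.

Finn is a knight; "Hollis and Finn are different types" is true, as required.
Hollis is a knave, so "if Finn is a knight then Finn is a knave" must be False — and it is.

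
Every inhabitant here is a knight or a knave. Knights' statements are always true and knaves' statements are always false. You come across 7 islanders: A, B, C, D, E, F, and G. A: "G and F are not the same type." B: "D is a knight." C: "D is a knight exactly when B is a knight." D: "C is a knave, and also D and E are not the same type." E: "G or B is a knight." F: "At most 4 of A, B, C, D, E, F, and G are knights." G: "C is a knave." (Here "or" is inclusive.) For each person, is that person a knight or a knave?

A (knight): "G and F are not the same type" — True. ✓
As a knave, B's statement "D is a knight" should be False; it is.
C is a knight, so "D is a knight exactly when B is a knight" must be True — and it is.
D is a knave; "C is a knave, and also D and E are not the same type" is False, as required.
E is a knave, so "G or B is a knight" must be False — and it is.
Since F is a knight, "at most 4 of A, B, C, D, E, F, and G are knights" needs to be True, which holds.
G (knave): "C is a knave" — False. ✓

A is a knight, B is a knave, C is a knight, D is a knave, E is a knave, F is a knight, and G is a knave.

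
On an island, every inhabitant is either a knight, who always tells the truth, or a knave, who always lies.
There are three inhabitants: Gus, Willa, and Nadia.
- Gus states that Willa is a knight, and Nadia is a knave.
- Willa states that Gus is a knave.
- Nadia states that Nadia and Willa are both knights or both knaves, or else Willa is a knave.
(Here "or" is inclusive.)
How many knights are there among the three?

2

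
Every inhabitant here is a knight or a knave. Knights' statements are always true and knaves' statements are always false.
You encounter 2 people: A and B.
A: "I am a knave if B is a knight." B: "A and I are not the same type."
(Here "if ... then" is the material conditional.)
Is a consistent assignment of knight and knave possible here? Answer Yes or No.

No

Checking all 4 assignments, each has at least one speaker whose statement's truth value contradicts their type.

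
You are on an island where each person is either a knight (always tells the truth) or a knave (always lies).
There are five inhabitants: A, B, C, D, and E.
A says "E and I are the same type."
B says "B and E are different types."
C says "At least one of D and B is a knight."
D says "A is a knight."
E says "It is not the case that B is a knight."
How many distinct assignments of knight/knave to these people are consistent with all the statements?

0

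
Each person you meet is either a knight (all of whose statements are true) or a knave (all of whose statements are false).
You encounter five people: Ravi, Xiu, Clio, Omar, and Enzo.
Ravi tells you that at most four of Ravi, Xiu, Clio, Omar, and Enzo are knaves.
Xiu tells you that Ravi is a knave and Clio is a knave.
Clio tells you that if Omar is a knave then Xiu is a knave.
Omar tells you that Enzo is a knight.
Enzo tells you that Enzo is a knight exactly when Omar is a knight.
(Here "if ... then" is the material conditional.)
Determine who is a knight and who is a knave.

As a knight, Ravi's statement "at most four of Ravi, Xiu, Clio, Omar, and Enzo are knaves" should be True; it is.
Since Xiu is a knave, "Ravi is a knave and Clio is a knave" needs to be False, which holds.
Clio is a knight; "if Omar is a knave then Xiu is a knave" is True, as required.
Omar (knight): "Enzo is a knight" — True. ✓
Since Enzo is a knight, "Enzo is a knight exactly when Omar is a knight" needs to be True, which holds.

Knights: Ravi, Clio, Omar, and Enzo. Knaves: Xiu.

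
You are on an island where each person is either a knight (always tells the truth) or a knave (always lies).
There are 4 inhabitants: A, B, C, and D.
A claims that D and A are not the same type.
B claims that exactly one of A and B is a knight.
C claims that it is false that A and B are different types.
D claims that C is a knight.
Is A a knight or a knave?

A is a knave.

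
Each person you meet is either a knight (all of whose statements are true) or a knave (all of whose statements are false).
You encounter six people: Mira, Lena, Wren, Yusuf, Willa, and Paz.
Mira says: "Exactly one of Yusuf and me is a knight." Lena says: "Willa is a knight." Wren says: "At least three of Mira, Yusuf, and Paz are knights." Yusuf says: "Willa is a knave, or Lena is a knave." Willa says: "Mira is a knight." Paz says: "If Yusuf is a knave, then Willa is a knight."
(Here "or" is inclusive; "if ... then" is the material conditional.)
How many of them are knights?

4

The unique consistent assignment is Mira=knight, Lena=knight, Wren=knave, Yusuf=knave, Willa=knight, Paz=knight.
That has 4 knights.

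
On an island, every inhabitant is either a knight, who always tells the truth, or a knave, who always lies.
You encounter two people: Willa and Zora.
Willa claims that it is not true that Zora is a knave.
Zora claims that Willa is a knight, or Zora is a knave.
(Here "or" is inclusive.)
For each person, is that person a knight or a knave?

Willa (knight): "it is not true that Zora is a knave" — True. ✓
Zora (knight): "Willa is a knight, or Zora is a knave" — True. ✓

Willa is a knight and Zora is a knight.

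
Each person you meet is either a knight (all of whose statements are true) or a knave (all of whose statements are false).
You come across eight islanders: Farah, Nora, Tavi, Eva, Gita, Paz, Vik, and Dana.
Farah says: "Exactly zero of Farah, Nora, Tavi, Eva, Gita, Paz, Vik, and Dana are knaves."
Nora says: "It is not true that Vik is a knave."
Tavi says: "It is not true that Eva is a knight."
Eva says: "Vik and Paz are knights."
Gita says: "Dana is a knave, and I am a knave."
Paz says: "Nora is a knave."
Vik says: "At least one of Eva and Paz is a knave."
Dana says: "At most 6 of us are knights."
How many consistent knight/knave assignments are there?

1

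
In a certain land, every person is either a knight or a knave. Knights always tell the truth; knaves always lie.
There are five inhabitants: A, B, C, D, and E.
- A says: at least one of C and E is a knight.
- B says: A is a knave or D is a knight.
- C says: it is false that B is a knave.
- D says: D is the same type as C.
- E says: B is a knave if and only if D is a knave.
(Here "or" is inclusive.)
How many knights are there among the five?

5

The unique consistent assignment is A=knight, B=knight, C=knight, D=knight, E=knight.
That has 5 knights.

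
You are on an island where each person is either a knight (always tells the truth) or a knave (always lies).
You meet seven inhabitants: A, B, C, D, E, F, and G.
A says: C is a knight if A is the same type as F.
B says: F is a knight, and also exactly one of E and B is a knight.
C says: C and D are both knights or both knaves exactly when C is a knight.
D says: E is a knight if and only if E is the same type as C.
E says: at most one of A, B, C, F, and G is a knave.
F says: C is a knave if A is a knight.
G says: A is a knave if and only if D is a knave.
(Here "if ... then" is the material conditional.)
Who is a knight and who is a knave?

A is a knight, B is a knave, C is a knight, D is a knight, E is a knave, F is a knave, and G is a knight.

A is a knight; "C is a knight if A is the same type as F" is True, as required.
B is a knave; "F is a knight, and also exactly one of E and B is a knight" is False, as required.
As a knight, C's statement "C and D are both knights or both knaves exactly when C is a knight" should be True; it is.
D is a knight; "E is a knight if and only if E is the same type as C" is True, as required.
E (knave): "at most one of A, B, C, F, and G is a knave" — False. ✓
Since F is a knave, "C is a knave if A is a knight" needs to be False, which holds.
As a knight, G's statement "A is a knave if and only if D is a knave" should be True; it is.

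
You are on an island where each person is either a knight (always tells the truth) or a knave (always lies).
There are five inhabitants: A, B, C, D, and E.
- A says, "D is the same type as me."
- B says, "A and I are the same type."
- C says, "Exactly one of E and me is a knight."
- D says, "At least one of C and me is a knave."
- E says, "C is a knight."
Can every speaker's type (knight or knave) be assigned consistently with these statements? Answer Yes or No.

Yes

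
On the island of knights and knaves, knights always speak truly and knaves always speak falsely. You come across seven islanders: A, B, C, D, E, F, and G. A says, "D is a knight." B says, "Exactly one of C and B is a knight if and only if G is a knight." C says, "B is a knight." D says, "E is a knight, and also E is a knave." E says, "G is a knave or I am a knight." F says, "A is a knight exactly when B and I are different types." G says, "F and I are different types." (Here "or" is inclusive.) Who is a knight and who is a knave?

A is a knave; "D is a knight" is False, as required.
B is a knight, and the claim "exactly one of C and B is a knight if and only if G is a knight" is indeed True.
C is a knight, and the claim "B is a knight" is indeed True.
D is a knave, and the claim "E is a knight, and also E is a knave" is indeed False.
E (knight): "G is a knave or I am a knight" — True. ✓
Since F is a knave, "A is a knight exactly when B and I are different types" needs to be False, which holds.
G is a knave, and the claim "F and I are different types" is indeed False.

A is a knave, B is a knight, C is a knight, D is a knave, E is a knight, F is a knave, and G is a knave.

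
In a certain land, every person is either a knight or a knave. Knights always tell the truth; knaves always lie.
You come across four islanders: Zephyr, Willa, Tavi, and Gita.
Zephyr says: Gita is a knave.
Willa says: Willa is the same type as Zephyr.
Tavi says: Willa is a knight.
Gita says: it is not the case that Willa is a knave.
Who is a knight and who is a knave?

Zephyr is a knight, Willa is a knave, Tavi is a knave, and Gita is a knave.

Since Zephyr is a knight, "Gita is a knave" needs to be true, which holds.
Willa is a knave; "Willa is the same type as Zephyr" is False, as required.
Since Tavi is a knave, "Willa is a knight" needs to be False, which holds.
Since Gita is a knave, "it is not the case that Willa is a knave" needs to be False, which holds.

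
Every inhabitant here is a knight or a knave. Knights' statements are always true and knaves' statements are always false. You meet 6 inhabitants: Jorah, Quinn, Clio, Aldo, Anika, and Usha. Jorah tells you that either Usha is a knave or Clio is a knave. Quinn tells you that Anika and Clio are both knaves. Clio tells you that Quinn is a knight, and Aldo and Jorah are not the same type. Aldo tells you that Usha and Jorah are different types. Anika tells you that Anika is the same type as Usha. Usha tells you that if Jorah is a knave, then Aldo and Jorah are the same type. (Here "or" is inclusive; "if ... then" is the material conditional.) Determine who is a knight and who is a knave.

Jorah is a knight, Quinn is a knave, Clio is a knave, Aldo is a knave, Anika is a knight, and Usha is a knight.

Jorah is a knight; "either Usha is a knave or Clio is a knave" is true, as required.
Quinn is a knave; "Anika and Clio are both knaves" is False, as required.
Clio is a knave, and the claim "Quinn is a knight, and Aldo and Jorah are not the same type" is indeed False.
Aldo is a knave, so "Usha and Jorah are different types" must be False — and it is.
As a knight, Anika's statement "Anika is the same type as Usha" should be true; it is.
Usha is a knight, so "if Jorah is a knave, then Aldo and Jorah are the same type" must be true — and it is.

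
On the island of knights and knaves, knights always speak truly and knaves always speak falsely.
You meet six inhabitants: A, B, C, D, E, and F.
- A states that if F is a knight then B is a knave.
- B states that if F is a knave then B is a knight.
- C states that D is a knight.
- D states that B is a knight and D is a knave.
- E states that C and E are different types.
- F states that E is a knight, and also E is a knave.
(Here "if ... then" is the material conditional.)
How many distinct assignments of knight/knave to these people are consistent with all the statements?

Consistent assignments:
  A=knight, B=knave, C=knave, D=knave, E=knight, F=knave
  A=knight, B=knave, C=knave, D=knave, E=knave, F=knave

2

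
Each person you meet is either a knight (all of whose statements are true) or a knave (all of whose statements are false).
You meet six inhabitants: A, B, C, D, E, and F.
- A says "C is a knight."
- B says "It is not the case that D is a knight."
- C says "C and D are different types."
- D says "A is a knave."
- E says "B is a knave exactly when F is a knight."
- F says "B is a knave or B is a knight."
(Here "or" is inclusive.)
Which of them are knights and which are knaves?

Knights: A, B, C, and F. Knaves: D and E.

As a knight, A's statement "C is a knight" should be true; it is.
B is a knight; "it is not the case that D is a knight" is true, as required.
Since C is a knight, "C and D are different types" needs to be true, which holds.
As a knave, D's statement "A is a knave" should be False; it is.
E is a knave; "B is a knave exactly when F is a knight" is False, as required.
F is a knight; "B is a knave or B is a knight" is true, as required.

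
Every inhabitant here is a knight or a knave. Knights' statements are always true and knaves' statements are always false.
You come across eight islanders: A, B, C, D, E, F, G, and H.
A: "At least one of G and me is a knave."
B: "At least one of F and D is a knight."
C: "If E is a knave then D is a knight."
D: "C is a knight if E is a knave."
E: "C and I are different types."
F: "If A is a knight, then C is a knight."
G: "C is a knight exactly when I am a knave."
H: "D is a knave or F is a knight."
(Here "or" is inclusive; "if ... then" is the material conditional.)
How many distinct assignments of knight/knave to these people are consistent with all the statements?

1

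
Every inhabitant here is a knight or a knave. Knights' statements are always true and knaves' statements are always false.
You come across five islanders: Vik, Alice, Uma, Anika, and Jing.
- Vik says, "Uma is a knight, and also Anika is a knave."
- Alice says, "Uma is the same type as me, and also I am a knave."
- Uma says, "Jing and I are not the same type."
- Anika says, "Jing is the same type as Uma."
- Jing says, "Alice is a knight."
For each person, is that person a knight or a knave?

Knights: Vik and Uma. Knaves: Alice, Anika, and Jing.

As a knight, Vik's statement "Uma is a knight, and also Anika is a knave" should be True; it is.
Alice (knave): "Uma is the same type as me, and also I am a knave" — false. ✓
Uma (knight): "Jing and I are not the same type" — True. ✓
Anika is a knave, and the claim "Jing is the same type as Uma" is indeed false.
Since Jing is a knave, "Alice is a knight" needs to be false, which holds.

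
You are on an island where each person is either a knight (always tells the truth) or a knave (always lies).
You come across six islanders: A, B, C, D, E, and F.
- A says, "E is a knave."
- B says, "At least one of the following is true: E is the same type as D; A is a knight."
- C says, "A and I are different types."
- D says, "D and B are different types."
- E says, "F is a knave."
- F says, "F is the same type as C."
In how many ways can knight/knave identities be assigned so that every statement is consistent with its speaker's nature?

1

Consistent assignments:
  A=knave, B=knave, C=knight, D=knave, E=knight, F=knave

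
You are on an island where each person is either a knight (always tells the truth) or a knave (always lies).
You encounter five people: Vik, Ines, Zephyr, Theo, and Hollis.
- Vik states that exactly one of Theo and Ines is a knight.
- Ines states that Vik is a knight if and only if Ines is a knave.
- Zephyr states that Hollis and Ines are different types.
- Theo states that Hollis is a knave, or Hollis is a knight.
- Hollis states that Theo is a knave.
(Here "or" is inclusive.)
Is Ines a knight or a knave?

Ines is a knight.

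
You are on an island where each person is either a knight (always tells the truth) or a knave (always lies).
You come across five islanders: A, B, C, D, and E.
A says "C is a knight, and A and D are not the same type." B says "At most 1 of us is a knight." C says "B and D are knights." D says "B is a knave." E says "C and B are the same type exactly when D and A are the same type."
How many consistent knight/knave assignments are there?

1

Consistent assignments:
  A=knave, B=knight, C=knave, D=knave, E=knave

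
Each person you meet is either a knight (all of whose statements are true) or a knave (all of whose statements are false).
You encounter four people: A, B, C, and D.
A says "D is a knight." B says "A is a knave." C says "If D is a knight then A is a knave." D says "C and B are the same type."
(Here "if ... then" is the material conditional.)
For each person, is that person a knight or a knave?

A is a knight, B is a knave, C is a knave, and D is a knight.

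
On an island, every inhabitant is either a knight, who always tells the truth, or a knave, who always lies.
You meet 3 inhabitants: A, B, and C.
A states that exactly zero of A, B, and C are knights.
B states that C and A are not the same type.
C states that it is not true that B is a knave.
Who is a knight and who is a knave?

A is a knave, B is a knight, and C is a knight.

Suppose A is a knight. Then A's statement "exactly zero of A, B, and C are knights" would have to be true. Checking the 4 ways to assign the others, none is consistent with every speaker.
(For instance, with B=knight, C=knight, A's claim "exactly zero of A, B, and C are knights" comes out false where it would need to be true.)
So A must be a knave, making "exactly zero of A, B, and C are knights" false. Taking A=knave, B=knight, C=knight, each remaining statement checks out:
  B (knight): "C and A are not the same type" — true. ✓
  C (knight): "it is not true that B is a knave" — true. ✓
This is the unique consistent assignment.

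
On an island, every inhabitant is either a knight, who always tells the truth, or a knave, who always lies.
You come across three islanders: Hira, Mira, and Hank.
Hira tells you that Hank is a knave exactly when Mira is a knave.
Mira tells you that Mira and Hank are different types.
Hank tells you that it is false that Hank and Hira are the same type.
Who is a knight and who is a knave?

Suppose Hira is a knight. Then Hira's statement "Hank is a knave exactly when Mira is a knave" would have to be true. Checking the 4 ways to assign the others, none is consistent with every speaker.
(For instance, with Mira=knight, Hank=knave, Hira's claim "Hank is a knave exactly when Mira is a knave" comes out false where it would need to be true.)
So Hira must be a knave, making "Hank is a knave exactly when Mira is a knave" false. Taking Hira=knave, Mira=knight, Hank=knave, each remaining statement checks out:
  Mira (knight): "Mira and Hank are different types" — true. ✓
  Hank (knave): "it is false that Hank and Hira are the same type" — false. ✓
This is the unique consistent assignment.

Knights: Mira. Knaves: Hira and Hank.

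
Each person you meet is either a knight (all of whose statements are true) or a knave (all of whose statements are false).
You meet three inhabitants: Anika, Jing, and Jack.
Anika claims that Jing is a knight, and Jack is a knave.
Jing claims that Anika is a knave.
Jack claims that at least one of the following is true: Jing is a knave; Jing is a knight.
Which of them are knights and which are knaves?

Knights: Jing and Jack. Knaves: Anika.

Suppose Anika is a knight. Then Anika's statement "Jing is a knight, and Jack is a knave" would have to be true. Checking the 4 ways to assign the others, none is consistent with every speaker.
(For instance, with Jing=knight, Jack=knight, Anika's claim "Jing is a knight, and Jack is a knave" comes out false where it would need to be true.)
So Anika must be a knave, making "Jing is a knight, and Jack is a knave" false. Taking Anika=knave, Jing=knight, Jack=knight, each remaining statement checks out:
  Jing (knight): "Anika is a knave" — true. ✓
  Jack (knight): "at least one of the following is true: Jing is a knave; Jing is a knight" — true. ✓
This is the unique consistent assignment.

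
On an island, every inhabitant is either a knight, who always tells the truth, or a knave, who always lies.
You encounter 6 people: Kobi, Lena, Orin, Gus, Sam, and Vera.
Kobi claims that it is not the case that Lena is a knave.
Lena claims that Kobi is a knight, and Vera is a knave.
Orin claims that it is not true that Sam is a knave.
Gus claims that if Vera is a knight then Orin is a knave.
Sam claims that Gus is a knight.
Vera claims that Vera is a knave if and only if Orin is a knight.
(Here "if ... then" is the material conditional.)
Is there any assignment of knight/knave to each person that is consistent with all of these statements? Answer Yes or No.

Checking all 64 assignments, each has at least one speaker whose statement's truth value contradicts their type.

No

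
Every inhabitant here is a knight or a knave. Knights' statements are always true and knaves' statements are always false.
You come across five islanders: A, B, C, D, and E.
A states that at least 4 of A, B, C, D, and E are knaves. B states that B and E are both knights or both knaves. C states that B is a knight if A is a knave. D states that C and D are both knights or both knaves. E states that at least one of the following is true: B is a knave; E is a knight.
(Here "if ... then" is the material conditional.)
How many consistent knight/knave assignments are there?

Consistent assignments:
  A=knave, B=knight, C=knight, D=knight, E=knight
  A=knave, B=knight, C=knight, D=knave, E=knight

2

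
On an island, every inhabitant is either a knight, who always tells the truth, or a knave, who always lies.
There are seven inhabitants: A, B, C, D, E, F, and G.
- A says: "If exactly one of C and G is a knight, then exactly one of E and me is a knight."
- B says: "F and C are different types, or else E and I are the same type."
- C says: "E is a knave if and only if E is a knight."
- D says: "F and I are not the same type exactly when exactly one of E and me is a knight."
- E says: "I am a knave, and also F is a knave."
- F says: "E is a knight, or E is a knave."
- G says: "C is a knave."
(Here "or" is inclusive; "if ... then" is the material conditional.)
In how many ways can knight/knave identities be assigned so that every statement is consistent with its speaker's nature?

2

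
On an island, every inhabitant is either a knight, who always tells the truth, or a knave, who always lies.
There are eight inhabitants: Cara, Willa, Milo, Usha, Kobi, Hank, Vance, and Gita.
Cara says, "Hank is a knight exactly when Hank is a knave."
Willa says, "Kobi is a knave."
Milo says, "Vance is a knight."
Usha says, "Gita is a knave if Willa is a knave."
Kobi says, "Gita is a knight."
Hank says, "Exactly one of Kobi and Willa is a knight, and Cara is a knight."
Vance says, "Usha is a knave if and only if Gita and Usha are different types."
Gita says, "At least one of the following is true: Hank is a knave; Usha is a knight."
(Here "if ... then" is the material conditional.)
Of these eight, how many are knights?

4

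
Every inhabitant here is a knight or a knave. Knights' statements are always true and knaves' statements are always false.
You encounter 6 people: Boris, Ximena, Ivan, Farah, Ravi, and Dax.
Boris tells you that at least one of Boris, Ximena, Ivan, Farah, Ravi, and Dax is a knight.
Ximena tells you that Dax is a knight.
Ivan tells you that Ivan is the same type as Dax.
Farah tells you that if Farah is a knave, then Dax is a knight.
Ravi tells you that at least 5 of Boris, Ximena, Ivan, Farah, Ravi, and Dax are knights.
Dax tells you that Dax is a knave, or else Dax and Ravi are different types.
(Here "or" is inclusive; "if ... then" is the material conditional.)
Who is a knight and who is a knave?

Boris is a knight, Ximena is a knight, Ivan is a knave, Farah is a knight, Ravi is a knave, and Dax is a knight.

Boris (knight): "at least one of Boris, Ximena, Ivan, Farah, Ravi, and Dax is a knight" — True. ✓
Since Ximena is a knight, "Dax is a knight" needs to be True, which holds.
As a knave, Ivan's statement "Ivan is the same type as Dax" should be False; it is.
As a knight, Farah's statement "if Farah is a knave, then Dax is a knight" should be True; it is.
Since Ravi is a knave, "at least 5 of Boris, Ximena, Ivan, Farah, Ravi, and Dax are knights" needs to be False, which holds.
As a knight, Dax's statement "Dax is a knave, or else Dax and Ravi are different types" should be True; it is.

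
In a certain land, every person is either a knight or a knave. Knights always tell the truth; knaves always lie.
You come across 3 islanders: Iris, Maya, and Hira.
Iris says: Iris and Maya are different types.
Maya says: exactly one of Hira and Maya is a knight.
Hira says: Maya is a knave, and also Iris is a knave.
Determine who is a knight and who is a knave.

Suppose Iris is a knave. Then Iris's statement "Iris and Maya are different types" would have to be false. Checking the 4 ways to assign the others, none is consistent with every speaker.
(For instance, with Maya=knave, Hira=knave, Hira's claim "Maya is a knave, and also Iris is a knave" comes out true where it would need to be false.)
So Iris must be a knight, making "Iris and Maya are different types" true. Taking Iris=knight, Maya=knave, Hira=knave, each remaining statement checks out:
  Maya (knave): "exactly one of Hira and Maya is a knight" — false. ✓
  Hira (knave): "Maya is a knave, and also Iris is a knave" — false. ✓
This is the unique consistent assignment.

Knights: Iris. Knaves: Maya and Hira.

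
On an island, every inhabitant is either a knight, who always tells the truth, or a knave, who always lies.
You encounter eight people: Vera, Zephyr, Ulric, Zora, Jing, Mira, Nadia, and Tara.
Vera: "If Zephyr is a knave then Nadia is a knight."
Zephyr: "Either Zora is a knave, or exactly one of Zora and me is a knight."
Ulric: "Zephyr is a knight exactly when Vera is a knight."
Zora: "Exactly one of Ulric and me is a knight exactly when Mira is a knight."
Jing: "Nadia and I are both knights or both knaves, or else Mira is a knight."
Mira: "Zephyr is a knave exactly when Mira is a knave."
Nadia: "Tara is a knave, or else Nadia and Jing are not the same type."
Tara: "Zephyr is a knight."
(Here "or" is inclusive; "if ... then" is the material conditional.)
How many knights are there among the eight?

The unique consistent assignment is Vera=knight, Zephyr=knight, Ulric=knight, Zora=knave, Jing=knave, Mira=knave, Nadia=knight, Tara=knight.
That has 5 knights.

5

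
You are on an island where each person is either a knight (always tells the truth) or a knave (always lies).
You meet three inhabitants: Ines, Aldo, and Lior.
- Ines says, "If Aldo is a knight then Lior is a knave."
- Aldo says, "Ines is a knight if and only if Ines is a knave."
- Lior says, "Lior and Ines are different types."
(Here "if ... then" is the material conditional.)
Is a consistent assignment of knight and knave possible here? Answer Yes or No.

No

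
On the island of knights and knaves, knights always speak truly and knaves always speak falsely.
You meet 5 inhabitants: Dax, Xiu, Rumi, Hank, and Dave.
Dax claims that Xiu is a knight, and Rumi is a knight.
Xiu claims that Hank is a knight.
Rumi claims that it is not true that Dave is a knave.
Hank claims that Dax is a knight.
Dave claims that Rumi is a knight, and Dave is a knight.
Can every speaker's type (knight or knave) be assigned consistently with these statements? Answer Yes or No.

Yes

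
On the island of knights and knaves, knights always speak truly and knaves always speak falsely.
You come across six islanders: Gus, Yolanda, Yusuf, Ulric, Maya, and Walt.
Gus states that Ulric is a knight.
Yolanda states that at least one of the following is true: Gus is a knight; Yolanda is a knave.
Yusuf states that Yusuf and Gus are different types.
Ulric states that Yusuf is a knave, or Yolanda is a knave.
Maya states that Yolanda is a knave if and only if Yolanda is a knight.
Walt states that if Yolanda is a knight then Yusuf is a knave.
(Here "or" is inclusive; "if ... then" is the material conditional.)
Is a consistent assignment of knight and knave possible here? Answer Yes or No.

Checking all 64 assignments, each has at least one speaker whose statement's truth value contradicts their type.

No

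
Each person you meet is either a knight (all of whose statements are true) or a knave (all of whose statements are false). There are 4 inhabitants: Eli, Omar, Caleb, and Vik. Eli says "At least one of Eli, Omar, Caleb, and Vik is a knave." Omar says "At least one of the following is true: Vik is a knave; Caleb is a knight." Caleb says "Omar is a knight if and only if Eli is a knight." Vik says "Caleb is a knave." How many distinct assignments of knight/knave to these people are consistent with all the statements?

2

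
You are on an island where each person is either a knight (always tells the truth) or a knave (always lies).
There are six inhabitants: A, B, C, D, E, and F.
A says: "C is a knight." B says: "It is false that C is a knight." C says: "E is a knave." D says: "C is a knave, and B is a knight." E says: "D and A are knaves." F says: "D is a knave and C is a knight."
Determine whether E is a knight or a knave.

E is a knave.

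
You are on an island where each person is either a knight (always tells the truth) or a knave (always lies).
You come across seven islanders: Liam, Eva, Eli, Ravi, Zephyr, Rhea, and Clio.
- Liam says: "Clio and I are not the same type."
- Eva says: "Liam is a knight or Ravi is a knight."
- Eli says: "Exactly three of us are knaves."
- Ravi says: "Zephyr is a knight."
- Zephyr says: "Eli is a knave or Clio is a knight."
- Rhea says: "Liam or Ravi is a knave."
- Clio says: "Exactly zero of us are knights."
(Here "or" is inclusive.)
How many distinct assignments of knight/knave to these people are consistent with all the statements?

1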